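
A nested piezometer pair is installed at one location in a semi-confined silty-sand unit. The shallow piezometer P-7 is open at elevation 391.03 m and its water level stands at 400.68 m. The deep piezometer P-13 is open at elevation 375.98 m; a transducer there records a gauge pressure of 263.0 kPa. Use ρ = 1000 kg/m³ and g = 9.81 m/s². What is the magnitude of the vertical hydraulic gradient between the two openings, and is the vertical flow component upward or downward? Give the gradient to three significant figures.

|i_v| ≈ 0.140; vertical flow is upward

Total head at P-7: h = 400.68 m (water level in the standpipe).
Pressure head at P-13: ψ = P/(ρg) = 263.0×1000 / (1000 × 9.81) = 26.81 m.
Total head at P-13: h = z + ψ = 375.98 + 26.81 = 402.79 m.
Δh = h(P-7) − h(P-13) = 400.68 − 402.79 = -2.11 m.
Vertical separation Δz = 391.03 − 375.98 = 15.05 m.
|i_v| = |Δh| / Δz = 2.11 / 15.05 = 0.140.
Head is higher in the deep piezometer, so vertical flow is upward (discharge condition).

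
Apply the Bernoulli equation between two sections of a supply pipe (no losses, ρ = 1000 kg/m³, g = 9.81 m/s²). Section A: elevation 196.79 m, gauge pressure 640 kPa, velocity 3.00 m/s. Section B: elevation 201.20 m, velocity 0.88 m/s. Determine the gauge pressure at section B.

Pressure head at A: ψ₁ = P₁/(ρg) = 640×1000 / (1000 × 9.81) = 65.24 m.
Velocity heads: v₁²/2g = 3.00²/19.62 = 0.459 m; v₂²/2g = 0.88²/19.62 = 0.039 m.
Total head H = z₁ + ψ₁ + v₁²/2g = 196.79 + 65.24 + 0.459 = 262.49 m.
ψ₂ = H − z₂ − v₂²/2g = 262.49 − 201.20 − 0.039 = 61.25 m.
P₂ = ρgψ₂ = 1000 × 9.81 × 61.25 ≈ 601 kPa.

P₂ ≈ 601 kPa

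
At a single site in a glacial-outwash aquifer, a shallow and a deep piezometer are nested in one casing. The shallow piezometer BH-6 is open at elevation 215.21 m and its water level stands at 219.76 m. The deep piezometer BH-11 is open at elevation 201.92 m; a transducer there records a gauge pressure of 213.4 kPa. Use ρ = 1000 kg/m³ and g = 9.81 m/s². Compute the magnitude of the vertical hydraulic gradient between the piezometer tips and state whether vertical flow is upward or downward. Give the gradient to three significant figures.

|i_v| ≈ 0.294; vertical flow is upward

Total head at BH-6: h = 219.76 m (water level in the standpipe).
Pressure head at BH-11: ψ = P/(ρg) = 213.4×1000 / (1000 × 9.81) = 21.75 m.
Total head at BH-11: h = z + ψ = 201.92 + 21.75 = 223.67 m.
Δh = h(BH-6) − h(BH-11) = 219.76 − 223.67 = -3.91 m.
Vertical separation Δz = 215.21 − 201.92 = 13.29 m.
|i_v| = |Δh| / Δz = 3.91 / 13.29 = 0.294.
Head is higher in the deep piezometer, so vertical flow is upward (discharge condition).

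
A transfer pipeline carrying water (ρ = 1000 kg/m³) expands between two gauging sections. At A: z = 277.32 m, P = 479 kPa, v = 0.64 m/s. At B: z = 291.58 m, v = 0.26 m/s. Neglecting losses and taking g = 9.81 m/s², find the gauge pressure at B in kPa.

Pressure head at A: ψ₁ = P₁/(ρg) = 479×1000 / (1000 × 9.81) = 48.83 m.
Velocity heads: v₁²/2g = 0.64²/19.62 = 0.021 m; v₂²/2g = 0.26²/19.62 = 0.003 m.
Total head H = z₁ + ψ₁ + v₁²/2g = 277.32 + 48.83 + 0.021 = 326.17 m.
ψ₂ = H − z₂ − v₂²/2g = 326.17 − 291.58 − 0.003 = 34.59 m.
P₂ = ρgψ₂ = 1000 × 9.81 × 34.59 ≈ 339 kPa.

P₂ ≈ 339 kPa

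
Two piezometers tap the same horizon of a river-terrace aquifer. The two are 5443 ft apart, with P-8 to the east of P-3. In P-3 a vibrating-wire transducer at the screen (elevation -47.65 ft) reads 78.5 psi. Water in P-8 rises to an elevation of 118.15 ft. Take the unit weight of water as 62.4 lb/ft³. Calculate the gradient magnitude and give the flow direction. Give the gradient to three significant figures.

i ≈ 0.00282; groundwater flows toward the east

Pressure head at P-3: ψ = 144·P/γ = 144 × 78.5 / 62.4 = 181.15 ft.
Total head at P-3: h = z + ψ = -47.65 + 181.15 = 133.50 ft.
Total head at P-8: h = 118.15 ft (water level in the piezometer is the total head).
Head difference: h(P-3) − h(P-8) = 133.50 − 118.15 = 15.35 ft.
Hydraulic gradient: i = |Δh| / L = 15.35 / 5443 = 0.00282.
Flow is from higher to lower head: from P-3 toward P-8, i.e. toward the east.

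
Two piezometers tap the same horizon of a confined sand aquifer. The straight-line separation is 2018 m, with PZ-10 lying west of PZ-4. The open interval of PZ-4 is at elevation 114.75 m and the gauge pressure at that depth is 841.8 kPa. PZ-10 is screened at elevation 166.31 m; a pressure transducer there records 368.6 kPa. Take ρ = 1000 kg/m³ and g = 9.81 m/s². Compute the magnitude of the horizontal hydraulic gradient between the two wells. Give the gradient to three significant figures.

i ≈ 0.00165

Pressure head at PZ-4: ψ = P/(ρg) = 841.8×1000 / (1000 × 9.81) = 85.81 m.
Total head at PZ-4: h = z + ψ = 114.75 + 85.81 = 200.56 m.
Pressure head at PZ-10: ψ = P/(ρg) = 368.6×1000 / (1000 × 9.81) = 37.57 m.
Total head at PZ-10: h = z + ψ = 166.31 + 37.57 = 203.88 m.
Head difference: h(PZ-4) − h(PZ-10) = 200.56 − 203.88 = -3.32 m.
Hydraulic gradient: i = |Δh| / L = 3.32 / 2018 = 0.00165.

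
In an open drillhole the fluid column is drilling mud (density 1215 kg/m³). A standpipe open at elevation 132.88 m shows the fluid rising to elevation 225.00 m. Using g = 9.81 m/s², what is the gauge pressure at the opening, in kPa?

Pressure head ψ = h − z = 225.00 − 132.88 = 92.12 m.
P = ρgψ = 1215 × 9.81 × 92.12 = 1097992 Pa ≈ 1100 kPa.

P ≈ 1100 kPa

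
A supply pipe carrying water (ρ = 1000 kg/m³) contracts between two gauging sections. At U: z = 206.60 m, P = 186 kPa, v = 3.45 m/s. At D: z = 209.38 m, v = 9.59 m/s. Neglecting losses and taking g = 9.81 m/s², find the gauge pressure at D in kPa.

Pressure head at U: ψ₁ = P₁/(ρg) = 186×1000 / (1000 × 9.81) = 18.96 m.
Velocity heads: v₁²/2g = 3.45²/19.62 = 0.607 m; v₂²/2g = 9.59²/19.62 = 4.687 m.
Total head H = z₁ + ψ₁ + v₁²/2g = 206.60 + 18.96 + 0.607 = 226.17 m.
ψ₂ = H − z₂ − v₂²/2g = 226.17 − 209.38 − 4.687 = 12.10 m.
P₂ = ρgψ₂ = 1000 × 9.81 × 12.10 ≈ 119 kPa.

P₂ ≈ 119 kPa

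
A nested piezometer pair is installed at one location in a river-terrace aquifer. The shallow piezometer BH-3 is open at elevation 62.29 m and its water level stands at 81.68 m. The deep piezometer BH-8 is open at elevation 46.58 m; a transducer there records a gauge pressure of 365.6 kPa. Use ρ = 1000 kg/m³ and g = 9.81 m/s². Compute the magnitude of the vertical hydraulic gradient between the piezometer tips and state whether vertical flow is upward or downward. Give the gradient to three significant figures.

|i_v| ≈ 0.138; vertical flow is upward

Total head at BH-3: h = 81.68 m (water level in the standpipe).
Pressure head at BH-8: ψ = P/(ρg) = 365.6×1000 / (1000 × 9.81) = 37.27 m.
Total head at BH-8: h = z + ψ = 46.58 + 37.27 = 83.85 m.
Δh = h(BH-3) − h(BH-8) = 81.68 − 83.85 = -2.17 m.
Vertical separation Δz = 62.29 − 46.58 = 15.71 m.
|i_v| = |Δh| / Δz = 2.17 / 15.71 = 0.138.
Head is higher in the deep piezometer, so vertical flow is upward (discharge condition).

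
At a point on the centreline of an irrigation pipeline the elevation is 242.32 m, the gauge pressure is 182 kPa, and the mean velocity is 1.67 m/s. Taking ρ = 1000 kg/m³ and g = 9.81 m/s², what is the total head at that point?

h ≈ 261.01 m

Pressure head ψ = P/(ρg) = 182×1000 / (1000 × 9.81) = 18.55 m.
Velocity head = v²/(2g) = 1.67² / (2 × 9.81) = 0.142 m.
h = z + ψ + v²/(2g) = 242.32 + 18.55 + 0.142 = 261.01 m.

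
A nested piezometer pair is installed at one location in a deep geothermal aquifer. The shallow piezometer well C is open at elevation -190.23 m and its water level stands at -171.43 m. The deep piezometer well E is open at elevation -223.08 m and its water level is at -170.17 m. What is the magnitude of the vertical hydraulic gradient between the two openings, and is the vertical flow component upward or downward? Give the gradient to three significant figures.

Total head at well C: h = -171.43 m (water level in the standpipe).
Total head at well E: h = -170.17 m.
Δh = h(well C) − h(well E) = -171.43 − (-170.17) = -1.26 m.
Vertical separation Δz = -190.23 − (-223.08) = 32.85 m.
|i_v| = |Δh| / Δz = 1.26 / 32.85 = 0.0384.
Head is higher in the deep piezometer, so vertical flow is upward (discharge condition).

|i_v| ≈ 0.0384; vertical flow is upward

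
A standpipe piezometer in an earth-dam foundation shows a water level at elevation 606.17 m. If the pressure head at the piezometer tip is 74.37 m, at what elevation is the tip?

z ≈ 531.80 m

z = h − ψ = 606.17 − 74.37 = 531.80 m.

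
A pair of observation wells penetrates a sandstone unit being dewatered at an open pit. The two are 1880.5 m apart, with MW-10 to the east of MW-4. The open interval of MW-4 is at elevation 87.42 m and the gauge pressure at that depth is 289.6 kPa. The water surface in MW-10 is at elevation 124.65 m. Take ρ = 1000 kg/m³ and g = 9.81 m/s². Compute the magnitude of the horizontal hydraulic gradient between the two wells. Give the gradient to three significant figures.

Pressure head at MW-4: ψ = P/(ρg) = 289.6×1000 / (1000 × 9.81) = 29.52 m.
Total head at MW-4: h = z + ψ = 87.42 + 29.52 = 116.94 m.
Total head at MW-10: h = 124.65 m (water level in the piezometer is the total head).
Head difference: h(MW-4) − h(MW-10) = 116.94 − 124.65 = -7.71 m.
Hydraulic gradient: i = |Δh| / L = 7.71 / 1880.5 = 0.00410.

i ≈ 0.00410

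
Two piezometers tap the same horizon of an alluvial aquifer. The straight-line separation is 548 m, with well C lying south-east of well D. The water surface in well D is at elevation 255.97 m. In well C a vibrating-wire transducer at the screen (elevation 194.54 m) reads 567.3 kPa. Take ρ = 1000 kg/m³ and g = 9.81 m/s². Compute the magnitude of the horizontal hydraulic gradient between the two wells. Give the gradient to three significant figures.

Total head at well D: h = 255.97 m (water level in the piezometer is the total head).
Pressure head at well C: ψ = P/(ρg) = 567.3×1000 / (1000 × 9.81) = 57.83 m.
Total head at well C: h = z + ψ = 194.54 + 57.83 = 252.37 m.
Head difference: h(well D) − h(well C) = 255.97 − 252.37 = 3.60 m.
Hydraulic gradient: i = |Δh| / L = 3.60 / 548 = 0.00657.

i ≈ 0.00657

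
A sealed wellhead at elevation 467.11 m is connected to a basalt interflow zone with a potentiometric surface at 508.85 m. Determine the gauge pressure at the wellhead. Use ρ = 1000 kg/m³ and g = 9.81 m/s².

Head above the cap: Δh = 508.85 − 467.11 = 41.74 m.
P = ρgΔh = 1000 × 9.81 × 41.74 = 409469 Pa ≈ 409 kPa.

P ≈ 409 kPa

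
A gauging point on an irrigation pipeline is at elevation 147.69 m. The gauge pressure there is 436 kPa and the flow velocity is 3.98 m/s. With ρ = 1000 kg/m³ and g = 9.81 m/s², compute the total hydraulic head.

Pressure head ψ = P/(ρg) = 436×1000 / (1000 × 9.81) = 44.44 m.
Velocity head = v²/(2g) = 3.98² / (2 × 9.81) = 0.807 m.
h = z + ψ + v²/(2g) = 147.69 + 44.44 + 0.807 = 192.94 m.

h ≈ 192.94 m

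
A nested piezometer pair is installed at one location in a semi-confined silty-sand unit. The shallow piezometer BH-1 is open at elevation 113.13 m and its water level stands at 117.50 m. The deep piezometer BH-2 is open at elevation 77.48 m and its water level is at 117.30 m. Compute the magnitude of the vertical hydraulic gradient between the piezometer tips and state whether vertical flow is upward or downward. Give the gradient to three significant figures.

|i_v| ≈ 0.00561; vertical flow is downward

Total head at BH-1: h = 117.50 m (water level in the standpipe).
Total head at BH-2: h = 117.30 m.
Δh = h(BH-1) − h(BH-2) = 117.50 − 117.30 = 0.20 m.
Vertical separation Δz = 113.13 − 77.48 = 35.65 m.
|i_v| = |Δh| / Δz = 0.20 / 35.65 = 0.00561.
Head is higher in the shallow piezometer, so vertical flow is downward (recharge condition).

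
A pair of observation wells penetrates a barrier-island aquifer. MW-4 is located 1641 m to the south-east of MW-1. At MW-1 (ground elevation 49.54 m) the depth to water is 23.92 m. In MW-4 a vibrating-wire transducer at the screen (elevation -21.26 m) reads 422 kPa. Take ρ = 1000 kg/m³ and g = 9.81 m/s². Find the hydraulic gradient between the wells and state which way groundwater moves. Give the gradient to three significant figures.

i ≈ 0.00235; groundwater flows toward the south-east

Total head at MW-1: h = 49.54 − 23.92 = 25.62 m.
Pressure head at MW-4: ψ = P/(ρg) = 422×1000 / (1000 × 9.81) = 43.02 m.
Total head at MW-4: h = z + ψ = -21.26 + 43.02 = 21.76 m.
Head difference: h(MW-1) − h(MW-4) = 25.62 − 21.76 = 3.86 m.
Hydraulic gradient: i = |Δh| / L = 3.86 / 1641 = 0.00235.
Flow is from higher to lower head: from MW-1 toward MW-4, i.e. toward the south-east.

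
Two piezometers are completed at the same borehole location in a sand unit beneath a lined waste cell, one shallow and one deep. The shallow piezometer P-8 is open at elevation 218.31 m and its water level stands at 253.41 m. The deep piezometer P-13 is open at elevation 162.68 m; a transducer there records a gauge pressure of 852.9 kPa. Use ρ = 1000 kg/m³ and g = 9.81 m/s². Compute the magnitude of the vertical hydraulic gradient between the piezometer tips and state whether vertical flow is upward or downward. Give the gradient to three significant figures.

|i_v| ≈ 0.0681; vertical flow is downward

Total head at P-8: h = 253.41 m (water level in the standpipe).
Pressure head at P-13: ψ = P/(ρg) = 852.9×1000 / (1000 × 9.81) = 86.94 m.
Total head at P-13: h = z + ψ = 162.68 + 86.94 = 249.62 m.
Δh = h(P-8) − h(P-13) = 253.41 − 249.62 = 3.79 m.
Vertical separation Δz = 218.31 − 162.68 = 55.63 m.
|i_v| = |Δh| / Δz = 3.79 / 55.63 = 0.0681.
Head is higher in the shallow piezometer, so vertical flow is downward (recharge condition).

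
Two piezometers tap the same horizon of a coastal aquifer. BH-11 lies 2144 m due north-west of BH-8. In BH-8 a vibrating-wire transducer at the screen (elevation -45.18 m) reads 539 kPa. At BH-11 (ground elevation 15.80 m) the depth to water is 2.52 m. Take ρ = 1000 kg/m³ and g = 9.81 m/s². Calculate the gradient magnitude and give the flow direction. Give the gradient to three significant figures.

i ≈ 0.00164; groundwater flows toward the south-east

Pressure head at BH-8: ψ = P/(ρg) = 539×1000 / (1000 × 9.81) = 54.94 m.
Total head at BH-8: h = z + ψ = -45.18 + 54.94 = 9.76 m.
Total head at BH-11: h = 15.80 − 2.52 = 13.28 m.
Head difference: h(BH-8) − h(BH-11) = 9.76 − 13.28 = -3.52 m.
Hydraulic gradient: i = |Δh| / L = 3.52 / 2144 = 0.00164.
Flow is from higher to lower head: from BH-11 toward BH-8, i.e. toward the south-east.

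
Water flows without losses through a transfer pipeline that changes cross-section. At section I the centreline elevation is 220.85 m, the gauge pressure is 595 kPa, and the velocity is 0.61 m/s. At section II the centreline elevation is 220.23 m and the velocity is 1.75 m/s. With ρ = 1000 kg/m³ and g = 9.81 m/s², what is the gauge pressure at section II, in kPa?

Pressure head at I: ψ₁ = P₁/(ρg) = 595×1000 / (1000 × 9.81) = 60.65 m.
Velocity heads: v₁²/2g = 0.61²/19.62 = 0.019 m; v₂²/2g = 1.75²/19.62 = 0.156 m.
Total head H = z₁ + ψ₁ + v₁²/2g = 220.85 + 60.65 + 0.019 = 281.52 m.
ψ₂ = H − z₂ − v₂²/2g = 281.52 − 220.23 − 0.156 = 61.13 m.
P₂ = ρgψ₂ = 1000 × 9.81 × 61.13 ≈ 600 kPa.

P₂ ≈ 600 kPa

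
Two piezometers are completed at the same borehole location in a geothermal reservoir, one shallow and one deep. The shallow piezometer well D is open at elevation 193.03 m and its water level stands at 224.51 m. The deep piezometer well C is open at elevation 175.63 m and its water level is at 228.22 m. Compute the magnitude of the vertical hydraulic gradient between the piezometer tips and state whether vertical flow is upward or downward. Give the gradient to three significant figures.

Total head at well D: h = 224.51 m (water level in the standpipe).
Total head at well C: h = 228.22 m.
Δh = h(well D) − h(well C) = 224.51 − 228.22 = -3.71 m.
Vertical separation Δz = 193.03 − 175.63 = 17.40 m.
|i_v| = |Δh| / Δz = 3.71 / 17.40 = 0.213.
Head is higher in the deep piezometer, so vertical flow is upward (discharge condition).

|i_v| ≈ 0.213; vertical flow is upward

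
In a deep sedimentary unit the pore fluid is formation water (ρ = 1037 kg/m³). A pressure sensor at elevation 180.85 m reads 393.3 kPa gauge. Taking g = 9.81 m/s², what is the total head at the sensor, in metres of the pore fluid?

h ≈ 219.51 m

ψ = P/(ρg) = 393.3×1000 / (1037 × 9.81) = 38.66 m.
h = z + ψ = 180.85 + 38.66 = 219.51 m.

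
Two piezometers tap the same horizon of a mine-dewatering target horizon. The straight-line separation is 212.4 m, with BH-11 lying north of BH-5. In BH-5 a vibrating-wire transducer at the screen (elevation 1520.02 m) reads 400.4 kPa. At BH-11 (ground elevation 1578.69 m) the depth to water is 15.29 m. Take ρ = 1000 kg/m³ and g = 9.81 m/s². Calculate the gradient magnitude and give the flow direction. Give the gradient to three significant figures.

i ≈ 0.0121; groundwater flows toward the south

Pressure head at BH-5: ψ = P/(ρg) = 400.4×1000 / (1000 × 9.81) = 40.82 m.
Total head at BH-5: h = z + ψ = 1520.02 + 40.82 = 1560.84 m.
Total head at BH-11: h = 1578.69 − 15.29 = 1563.40 m.
Head difference: h(BH-5) − h(BH-11) = 1560.84 − 1563.40 = -2.56 m.
Hydraulic gradient: i = |Δh| / L = 2.56 / 212.4 = 0.0121.
Flow is from higher to lower head: from BH-11 toward BH-5, i.e. toward the south.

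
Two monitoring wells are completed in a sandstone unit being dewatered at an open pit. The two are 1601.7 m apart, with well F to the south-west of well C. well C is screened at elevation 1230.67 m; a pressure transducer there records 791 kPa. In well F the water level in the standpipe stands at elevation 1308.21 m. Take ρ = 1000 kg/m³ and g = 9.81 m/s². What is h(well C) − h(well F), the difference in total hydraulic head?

Δh ≈ 3.09 m

Pressure head at well C: ψ = P/(ρg) = 791×1000 / (1000 × 9.81) = 80.63 m.
Total head at well C: h = z + ψ = 1230.67 + 80.63 = 1311.30 m.
Total head at well F: h = 1308.21 m (water level in the piezometer is the total head).
Head difference: h(well C) − h(well F) = 1311.30 − 1308.21 = 3.09 m.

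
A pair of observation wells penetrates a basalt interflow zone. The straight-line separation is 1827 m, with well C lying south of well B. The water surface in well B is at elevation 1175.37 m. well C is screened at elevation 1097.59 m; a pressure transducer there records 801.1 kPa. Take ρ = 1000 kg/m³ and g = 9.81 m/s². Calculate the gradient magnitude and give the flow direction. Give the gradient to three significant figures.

Total head at well B: h = 1175.37 m (water level in the piezometer is the total head).
Pressure head at well C: ψ = P/(ρg) = 801.1×1000 / (1000 × 9.81) = 81.66 m.
Total head at well C: h = z + ψ = 1097.59 + 81.66 = 1179.25 m.
Head difference: h(well B) − h(well C) = 1175.37 − 1179.25 = -3.88 m.
Hydraulic gradient: i = |Δh| / L = 3.88 / 1827 = 0.00212.
Flow is from higher to lower head: from well C toward well B, i.e. toward the north.

i ≈ 0.00212; groundwater flows toward the north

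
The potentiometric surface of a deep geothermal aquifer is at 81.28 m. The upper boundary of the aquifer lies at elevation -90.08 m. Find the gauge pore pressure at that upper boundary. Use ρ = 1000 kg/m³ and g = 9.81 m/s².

Pressure head at the aquifer top: ψ = h − z = 81.28 − (-90.08) = 171.36 m.
P = ρgψ = 1000 × 9.81 × 171.36 = 1681042 Pa ≈ 1680 kPa.

P ≈ 1680 kPa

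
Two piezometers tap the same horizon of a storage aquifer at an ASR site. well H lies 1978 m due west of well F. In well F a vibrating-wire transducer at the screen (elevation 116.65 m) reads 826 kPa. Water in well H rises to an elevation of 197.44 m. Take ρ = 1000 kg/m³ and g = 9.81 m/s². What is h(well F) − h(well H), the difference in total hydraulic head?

Pressure head at well F: ψ = P/(ρg) = 826×1000 / (1000 × 9.81) = 84.20 m.
Total head at well F: h = z + ψ = 116.65 + 84.20 = 200.85 m.
Total head at well H: h = 197.44 m (water level in the piezometer is the total head).
Head difference: h(well F) − h(well H) = 200.85 − 197.44 = 3.41 m.

Δh ≈ 3.41 m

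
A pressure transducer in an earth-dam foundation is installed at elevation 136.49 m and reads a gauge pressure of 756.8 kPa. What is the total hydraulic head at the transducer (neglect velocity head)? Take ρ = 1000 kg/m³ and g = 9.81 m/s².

h ≈ 213.64 m

ψ = P/(ρg) = 756.8×1000 / (1000 × 9.81) = 77.15 m.
h = z + ψ = 136.49 + 77.15 = 213.64 m.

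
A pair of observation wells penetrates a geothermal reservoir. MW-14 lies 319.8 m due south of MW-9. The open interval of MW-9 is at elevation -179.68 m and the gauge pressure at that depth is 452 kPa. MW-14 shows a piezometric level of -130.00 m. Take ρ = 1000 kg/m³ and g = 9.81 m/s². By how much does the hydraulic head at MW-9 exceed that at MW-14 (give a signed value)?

Pressure head at MW-9: ψ = P/(ρg) = 452×1000 / (1000 × 9.81) = 46.08 m.
Total head at MW-9: h = z + ψ = -179.68 + 46.08 = -133.60 m.
Total head at MW-14: h = -130.00 m (water level in the piezometer is the total head).
Head difference: h(MW-9) − h(MW-14) = -133.60 − (-130.00) = -3.60 m.

Δh ≈ -3.60 m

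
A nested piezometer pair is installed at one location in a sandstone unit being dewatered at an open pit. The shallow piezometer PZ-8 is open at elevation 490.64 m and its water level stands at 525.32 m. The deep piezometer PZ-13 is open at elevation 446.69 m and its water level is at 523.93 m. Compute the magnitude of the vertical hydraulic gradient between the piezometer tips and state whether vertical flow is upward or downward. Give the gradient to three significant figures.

|i_v| ≈ 0.0316; vertical flow is downward

Total head at PZ-8: h = 525.32 m (water level in the standpipe).
Total head at PZ-13: h = 523.93 m.
Δh = h(PZ-8) − h(PZ-13) = 525.32 − 523.93 = 1.39 m.
Vertical separation Δz = 490.64 − 446.69 = 43.95 m.
|i_v| = |Δh| / Δz = 1.39 / 43.95 = 0.0316.
Head is higher in the shallow piezometer, so vertical flow is downward (recharge condition).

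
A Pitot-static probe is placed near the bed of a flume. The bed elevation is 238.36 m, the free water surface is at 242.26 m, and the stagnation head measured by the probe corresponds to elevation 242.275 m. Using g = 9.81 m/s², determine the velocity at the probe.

Near the bed, under hydrostatic conditions, the piezometric head (z + ψ) equals the free-surface elevation, 242.26 m.
Velocity head = total − piezometric = 242.275 − 242.26 = 0.015 m.
v = √(2g·h_v) = √(2 × 9.81 × 0.015) = 0.542 m/s.

v ≈ 0.542 m/s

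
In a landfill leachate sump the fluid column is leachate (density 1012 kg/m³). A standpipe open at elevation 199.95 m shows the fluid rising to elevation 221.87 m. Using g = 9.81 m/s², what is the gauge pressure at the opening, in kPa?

P ≈ 218 kPa

Pressure head ψ = h − z = 221.87 − 199.95 = 21.92 m.
P = ρgψ = 1012 × 9.81 × 21.92 = 217616 Pa ≈ 218 kPa.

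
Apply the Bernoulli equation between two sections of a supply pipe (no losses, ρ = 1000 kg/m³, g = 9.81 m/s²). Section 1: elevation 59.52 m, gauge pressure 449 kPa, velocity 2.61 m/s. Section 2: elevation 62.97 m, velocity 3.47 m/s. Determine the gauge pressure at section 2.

Pressure head at 1: ψ₁ = P₁/(ρg) = 449×1000 / (1000 × 9.81) = 45.77 m.
Velocity heads: v₁²/2g = 2.61²/19.62 = 0.347 m; v₂²/2g = 3.47²/19.62 = 0.614 m.
Total head H = z₁ + ψ₁ + v₁²/2g = 59.52 + 45.77 + 0.347 = 105.64 m.
ψ₂ = H − z₂ − v₂²/2g = 105.64 − 62.97 − 0.614 = 42.06 m.
P₂ = ρgψ₂ = 1000 × 9.81 × 42.06 ≈ 413 kPa.

P₂ ≈ 413 kPa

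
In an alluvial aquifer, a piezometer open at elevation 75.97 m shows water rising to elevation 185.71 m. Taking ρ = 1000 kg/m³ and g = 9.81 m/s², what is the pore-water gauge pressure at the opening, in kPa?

Pressure head ψ = h − z = 185.71 − 75.97 = 109.74 m.
P = ρgψ = 1000 × 9.81 × 109.74 = 1076549 Pa ≈ 1080 kPa.

P ≈ 1080 kPa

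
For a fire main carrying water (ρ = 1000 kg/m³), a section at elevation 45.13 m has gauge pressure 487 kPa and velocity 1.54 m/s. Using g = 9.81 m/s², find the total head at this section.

Pressure head ψ = P/(ρg) = 487×1000 / (1000 × 9.81) = 49.64 m.
Velocity head = v²/(2g) = 1.54² / (2 × 9.81) = 0.121 m.
h = z + ψ + v²/(2g) = 45.13 + 49.64 + 0.121 = 94.89 m.

h ≈ 94.89 m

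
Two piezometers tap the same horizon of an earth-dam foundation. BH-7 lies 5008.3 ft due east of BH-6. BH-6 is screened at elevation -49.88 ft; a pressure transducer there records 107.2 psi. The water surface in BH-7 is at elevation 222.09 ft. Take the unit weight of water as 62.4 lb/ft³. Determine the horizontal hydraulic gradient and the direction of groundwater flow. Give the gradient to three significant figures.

Pressure head at BH-6: ψ = 144·P/γ = 144 × 107.2 / 62.4 = 247.38 ft.
Total head at BH-6: h = z + ψ = -49.88 + 247.38 = 197.50 ft.
Total head at BH-7: h = 222.09 ft (water level in the piezometer is the total head).
Head difference: h(BH-6) − h(BH-7) = 197.50 − 222.09 = -24.59 ft.
Hydraulic gradient: i = |Δh| / L = 24.59 / 5008.3 = 0.00491.
Flow is from higher to lower head: from BH-7 toward BH-6, i.e. toward the west.

i ≈ 0.00491; groundwater flows toward the west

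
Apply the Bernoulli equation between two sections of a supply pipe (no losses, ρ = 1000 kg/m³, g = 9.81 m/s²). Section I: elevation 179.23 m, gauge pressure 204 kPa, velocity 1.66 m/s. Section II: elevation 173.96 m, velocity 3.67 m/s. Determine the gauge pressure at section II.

Pressure head at I: ψ₁ = P₁/(ρg) = 204×1000 / (1000 × 9.81) = 20.80 m.
Velocity heads: v₁²/2g = 1.66²/19.62 = 0.140 m; v₂²/2g = 3.67²/19.62 = 0.686 m.
Total head H = z₁ + ψ₁ + v₁²/2g = 179.23 + 20.80 + 0.140 = 200.17 m.
ψ₂ = H − z₂ − v₂²/2g = 200.17 − 173.96 − 0.686 = 25.52 m.
P₂ = ρgψ₂ = 1000 × 9.81 × 25.52 ≈ 250 kPa.

P₂ ≈ 250 kPa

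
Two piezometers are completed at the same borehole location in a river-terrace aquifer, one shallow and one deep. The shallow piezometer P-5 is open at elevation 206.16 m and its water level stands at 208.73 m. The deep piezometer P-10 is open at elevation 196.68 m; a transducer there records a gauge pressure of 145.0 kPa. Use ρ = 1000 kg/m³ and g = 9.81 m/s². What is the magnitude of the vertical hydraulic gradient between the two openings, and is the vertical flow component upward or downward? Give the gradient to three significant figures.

Total head at P-5: h = 208.73 m (water level in the standpipe).
Pressure head at P-10: ψ = P/(ρg) = 145.0×1000 / (1000 × 9.81) = 14.78 m.
Total head at P-10: h = z + ψ = 196.68 + 14.78 = 211.46 m.
Δh = h(P-5) − h(P-10) = 208.73 − 211.46 = -2.73 m.
Vertical separation Δz = 206.16 − 196.68 = 9.48 m.
|i_v| = |Δh| / Δz = 2.73 / 9.48 = 0.288.
Head is higher in the deep piezometer, so vertical flow is upward (discharge condition).

|i_v| ≈ 0.288; vertical flow is upward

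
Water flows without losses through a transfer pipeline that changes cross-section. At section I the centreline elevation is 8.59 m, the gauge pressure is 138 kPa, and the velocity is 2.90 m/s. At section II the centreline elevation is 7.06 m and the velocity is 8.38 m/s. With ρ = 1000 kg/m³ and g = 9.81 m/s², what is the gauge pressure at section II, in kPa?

Pressure head at I: ψ₁ = P₁/(ρg) = 138×1000 / (1000 × 9.81) = 14.07 m.
Velocity heads: v₁²/2g = 2.90²/19.62 = 0.429 m; v₂²/2g = 8.38²/19.62 = 3.579 m.
Total head H = z₁ + ψ₁ + v₁²/2g = 8.59 + 14.07 + 0.429 = 23.09 m.
ψ₂ = H − z₂ − v₂²/2g = 23.09 − 7.06 − 3.579 = 12.45 m.
P₂ = ρgψ₂ = 1000 × 9.81 × 12.45 ≈ 122 kPa.

P₂ ≈ 122 kPa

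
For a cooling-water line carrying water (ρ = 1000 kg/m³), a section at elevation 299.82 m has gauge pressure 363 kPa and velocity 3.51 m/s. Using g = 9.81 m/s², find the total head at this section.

h ≈ 337.45 m

Pressure head ψ = P/(ρg) = 363×1000 / (1000 × 9.81) = 37.00 m.
Velocity head = v²/(2g) = 3.51² / (2 × 9.81) = 0.628 m.
h = z + ψ + v²/(2g) = 299.82 + 37.00 + 0.628 = 337.45 m.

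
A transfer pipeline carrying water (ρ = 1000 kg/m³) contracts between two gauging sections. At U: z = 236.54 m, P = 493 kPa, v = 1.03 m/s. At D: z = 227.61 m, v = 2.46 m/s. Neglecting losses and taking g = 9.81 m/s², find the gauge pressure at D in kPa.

P₂ ≈ 578 kPa

Pressure head at U: ψ₁ = P₁/(ρg) = 493×1000 / (1000 × 9.81) = 50.25 m.
Velocity heads: v₁²/2g = 1.03²/19.62 = 0.054 m; v₂²/2g = 2.46²/19.62 = 0.308 m.
Total head H = z₁ + ψ₁ + v₁²/2g = 236.54 + 50.25 + 0.054 = 286.84 m.
ψ₂ = H − z₂ − v₂²/2g = 286.84 − 227.61 − 0.308 = 58.92 m.
P₂ = ρgψ₂ = 1000 × 9.81 × 58.92 ≈ 578 kPa.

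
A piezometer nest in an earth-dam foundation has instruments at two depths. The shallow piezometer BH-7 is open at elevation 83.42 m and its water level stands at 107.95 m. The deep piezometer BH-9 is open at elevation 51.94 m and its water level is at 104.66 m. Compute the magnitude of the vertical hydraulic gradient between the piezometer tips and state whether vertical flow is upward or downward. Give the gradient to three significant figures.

|i_v| ≈ 0.105; vertical flow is downward

Total head at BH-7: h = 107.95 m (water level in the standpipe).
Total head at BH-9: h = 104.66 m.
Δh = h(BH-7) − h(BH-9) = 107.95 − 104.66 = 3.29 m.
Vertical separation Δz = 83.42 − 51.94 = 31.48 m.
|i_v| = |Δh| / Δz = 3.29 / 31.48 = 0.105.
Head is higher in the shallow piezometer, so vertical flow is downward (recharge condition).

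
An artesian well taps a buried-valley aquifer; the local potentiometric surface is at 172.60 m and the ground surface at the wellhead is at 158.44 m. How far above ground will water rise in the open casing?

≈ 14.16 m above ground

Water rises to the potentiometric surface, so the rise above ground = 172.60 − 158.44 = 14.16 m.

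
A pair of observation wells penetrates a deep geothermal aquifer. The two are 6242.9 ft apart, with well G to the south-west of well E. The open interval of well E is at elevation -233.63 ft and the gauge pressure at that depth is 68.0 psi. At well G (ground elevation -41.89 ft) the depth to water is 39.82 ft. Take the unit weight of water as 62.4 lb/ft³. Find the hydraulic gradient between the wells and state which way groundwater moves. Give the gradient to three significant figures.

Pressure head at well E: ψ = 144·P/γ = 144 × 68.0 / 62.4 = 156.92 ft.
Total head at well E: h = z + ψ = -233.63 + 156.92 = -76.71 ft.
Total head at well G: h = -41.89 − 39.82 = -81.71 ft.
Head difference: h(well E) − h(well G) = -76.71 − (-81.71) = 5.00 ft.
Hydraulic gradient: i = |Δh| / L = 5.00 / 6242.9 = 0.000801.
Flow is from higher to lower head: from well E toward well G, i.e. toward the south-west.

i ≈ 0.000801; groundwater flows toward the south-west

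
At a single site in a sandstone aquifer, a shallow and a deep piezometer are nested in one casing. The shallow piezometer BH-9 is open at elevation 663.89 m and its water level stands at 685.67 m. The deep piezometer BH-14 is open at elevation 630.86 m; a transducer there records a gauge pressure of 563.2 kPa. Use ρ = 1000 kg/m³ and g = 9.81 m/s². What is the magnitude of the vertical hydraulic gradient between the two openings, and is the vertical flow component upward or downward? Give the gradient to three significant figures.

Total head at BH-9: h = 685.67 m (water level in the standpipe).
Pressure head at BH-14: ψ = P/(ρg) = 563.2×1000 / (1000 × 9.81) = 57.41 m.
Total head at BH-14: h = z + ψ = 630.86 + 57.41 = 688.27 m.
Δh = h(BH-9) − h(BH-14) = 685.67 − 688.27 = -2.60 m.
Vertical separation Δz = 663.89 − 630.86 = 33.03 m.
|i_v| = |Δh| / Δz = 2.60 / 33.03 = 0.0787.
Head is higher in the deep piezometer, so vertical flow is upward (discharge condition).

|i_v| ≈ 0.0787; vertical flow is upward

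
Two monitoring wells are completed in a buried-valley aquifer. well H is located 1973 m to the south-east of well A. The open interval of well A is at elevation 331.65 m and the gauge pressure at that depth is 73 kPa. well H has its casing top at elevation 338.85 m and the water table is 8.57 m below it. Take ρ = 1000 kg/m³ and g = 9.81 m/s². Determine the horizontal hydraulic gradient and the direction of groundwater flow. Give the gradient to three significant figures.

i ≈ 0.00447; groundwater flows toward the south-east

Pressure head at well A: ψ = P/(ρg) = 73×1000 / (1000 × 9.81) = 7.44 m.
Total head at well A: h = z + ψ = 331.65 + 7.44 = 339.09 m.
Total head at well H: h = 338.85 − 8.57 = 330.28 m.
Head difference: h(well A) − h(well H) = 339.09 − 330.28 = 8.81 m.
Hydraulic gradient: i = |Δh| / L = 8.81 / 1973 = 0.00447.
Flow is from higher to lower head: from well A toward well H, i.e. toward the south-east.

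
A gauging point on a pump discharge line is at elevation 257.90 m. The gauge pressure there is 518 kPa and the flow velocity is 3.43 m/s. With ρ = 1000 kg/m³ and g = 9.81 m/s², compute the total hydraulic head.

Pressure head ψ = P/(ρg) = 518×1000 / (1000 × 9.81) = 52.80 m.
Velocity head = v²/(2g) = 3.43² / (2 × 9.81) = 0.600 m.
h = z + ψ + v²/(2g) = 257.90 + 52.80 + 0.600 = 311.30 m.

h ≈ 311.30 m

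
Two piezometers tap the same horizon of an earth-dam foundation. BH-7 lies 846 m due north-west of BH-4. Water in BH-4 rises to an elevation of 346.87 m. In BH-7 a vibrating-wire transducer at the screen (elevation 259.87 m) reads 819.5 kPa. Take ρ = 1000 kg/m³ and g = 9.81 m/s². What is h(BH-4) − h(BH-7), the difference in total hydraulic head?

Total head at BH-4: h = 346.87 m (water level in the piezometer is the total head).
Pressure head at BH-7: ψ = P/(ρg) = 819.5×1000 / (1000 × 9.81) = 83.54 m.
Total head at BH-7: h = z + ψ = 259.87 + 83.54 = 343.41 m.
Head difference: h(BH-4) − h(BH-7) = 346.87 − 343.41 = 3.46 m.

Δh ≈ 3.46 m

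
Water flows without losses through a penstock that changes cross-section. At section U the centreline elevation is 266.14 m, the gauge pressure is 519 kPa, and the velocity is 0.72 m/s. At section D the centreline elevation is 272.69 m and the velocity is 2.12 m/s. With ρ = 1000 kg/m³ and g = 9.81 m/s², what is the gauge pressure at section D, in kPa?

Pressure head at U: ψ₁ = P₁/(ρg) = 519×1000 / (1000 × 9.81) = 52.91 m.
Velocity heads: v₁²/2g = 0.72²/19.62 = 0.026 m; v₂²/2g = 2.12²/19.62 = 0.229 m.
Total head H = z₁ + ψ₁ + v₁²/2g = 266.14 + 52.91 + 0.026 = 319.08 m.
ψ₂ = H − z₂ − v₂²/2g = 319.08 − 272.69 − 0.229 = 46.16 m.
P₂ = ρgψ₂ = 1000 × 9.81 × 46.16 ≈ 453 kPa.

P₂ ≈ 453 kPa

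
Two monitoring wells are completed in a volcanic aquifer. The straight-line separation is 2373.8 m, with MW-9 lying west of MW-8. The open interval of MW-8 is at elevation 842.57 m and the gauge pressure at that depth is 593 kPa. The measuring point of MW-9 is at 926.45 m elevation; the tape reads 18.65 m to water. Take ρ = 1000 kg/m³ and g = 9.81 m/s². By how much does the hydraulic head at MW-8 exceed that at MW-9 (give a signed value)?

Δh ≈ -4.78 m

Pressure head at MW-8: ψ = P/(ρg) = 593×1000 / (1000 × 9.81) = 60.45 m.
Total head at MW-8: h = z + ψ = 842.57 + 60.45 = 903.02 m.
Total head at MW-9: h = 926.45 − 18.65 = 907.80 m.
Head difference: h(MW-8) − h(MW-9) = 903.02 − 907.80 = -4.78 m.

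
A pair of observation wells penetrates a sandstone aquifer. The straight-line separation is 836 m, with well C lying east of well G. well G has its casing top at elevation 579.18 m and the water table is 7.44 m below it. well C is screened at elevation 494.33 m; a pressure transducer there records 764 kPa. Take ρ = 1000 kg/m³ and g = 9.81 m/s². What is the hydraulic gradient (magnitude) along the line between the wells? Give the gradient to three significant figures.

i ≈ 0.000562

Total head at well G: h = 579.18 − 7.44 = 571.74 m.
Pressure head at well C: ψ = P/(ρg) = 764×1000 / (1000 × 9.81) = 77.88 m.
Total head at well C: h = z + ψ = 494.33 + 77.88 = 572.21 m.
Head difference: h(well G) − h(well C) = 571.74 − 572.21 = -0.47 m.
Hydraulic gradient: i = |Δh| / L = 0.47 / 836 = 0.000562.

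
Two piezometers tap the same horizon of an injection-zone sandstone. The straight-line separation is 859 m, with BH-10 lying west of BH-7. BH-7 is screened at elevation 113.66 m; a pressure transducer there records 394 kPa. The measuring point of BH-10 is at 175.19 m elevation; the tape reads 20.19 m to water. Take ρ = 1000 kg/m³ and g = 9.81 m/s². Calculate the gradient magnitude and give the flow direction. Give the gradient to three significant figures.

i ≈ 0.00137; groundwater flows toward the east

Pressure head at BH-7: ψ = P/(ρg) = 394×1000 / (1000 × 9.81) = 40.16 m.
Total head at BH-7: h = z + ψ = 113.66 + 40.16 = 153.82 m.
Total head at BH-10: h = 175.19 − 20.19 = 155.00 m.
Head difference: h(BH-7) − h(BH-10) = 153.82 − 155.00 = -1.18 m.
Hydraulic gradient: i = |Δh| / L = 1.18 / 859 = 0.00137.
Flow is from higher to lower head: from BH-10 toward BH-7, i.e. toward the east.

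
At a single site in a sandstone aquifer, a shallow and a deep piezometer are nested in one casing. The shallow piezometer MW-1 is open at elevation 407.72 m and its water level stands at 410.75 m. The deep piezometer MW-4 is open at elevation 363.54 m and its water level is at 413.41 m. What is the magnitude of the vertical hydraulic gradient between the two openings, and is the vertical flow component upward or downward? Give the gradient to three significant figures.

|i_v| ≈ 0.0602; vertical flow is upward

Total head at MW-1: h = 410.75 m (water level in the standpipe).
Total head at MW-4: h = 413.41 m.
Δh = h(MW-1) − h(MW-4) = 410.75 − 413.41 = -2.66 m.
Vertical separation Δz = 407.72 − 363.54 = 44.18 m.
|i_v| = |Δh| / Δz = 2.66 / 44.18 = 0.0602.
Head is higher in the deep piezometer, so vertical flow is upward (discharge condition).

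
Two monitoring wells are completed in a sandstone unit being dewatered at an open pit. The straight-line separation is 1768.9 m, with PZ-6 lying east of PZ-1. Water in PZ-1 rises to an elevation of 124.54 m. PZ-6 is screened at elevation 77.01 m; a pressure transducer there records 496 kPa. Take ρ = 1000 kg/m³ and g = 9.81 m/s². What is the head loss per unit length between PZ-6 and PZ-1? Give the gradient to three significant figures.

Total head at PZ-1: h = 124.54 m (water level in the piezometer is the total head).
Pressure head at PZ-6: ψ = P/(ρg) = 496×1000 / (1000 × 9.81) = 50.56 m.
Total head at PZ-6: h = z + ψ = 77.01 + 50.56 = 127.57 m.
Head difference: h(PZ-1) − h(PZ-6) = 124.54 − 127.57 = -3.03 m.
Hydraulic gradient: i = |Δh| / L = 3.03 / 1768.9 = 0.00171.

i ≈ 0.00171 m/m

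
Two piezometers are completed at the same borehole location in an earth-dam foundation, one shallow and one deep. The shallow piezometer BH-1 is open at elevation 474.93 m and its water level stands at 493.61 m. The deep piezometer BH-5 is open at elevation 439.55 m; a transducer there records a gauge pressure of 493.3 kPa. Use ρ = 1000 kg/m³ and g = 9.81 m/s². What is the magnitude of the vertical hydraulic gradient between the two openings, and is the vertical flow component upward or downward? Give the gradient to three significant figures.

Total head at BH-1: h = 493.61 m (water level in the standpipe).
Pressure head at BH-5: ψ = P/(ρg) = 493.3×1000 / (1000 × 9.81) = 50.29 m.
Total head at BH-5: h = z + ψ = 439.55 + 50.29 = 489.84 m.
Δh = h(BH-1) − h(BH-5) = 493.61 − 489.84 = 3.77 m.
Vertical separation Δz = 474.93 − 439.55 = 35.38 m.
|i_v| = |Δh| / Δz = 3.77 / 35.38 = 0.107.
Head is higher in the shallow piezometer, so vertical flow is downward (recharge condition).

|i_v| ≈ 0.107; vertical flow is downward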